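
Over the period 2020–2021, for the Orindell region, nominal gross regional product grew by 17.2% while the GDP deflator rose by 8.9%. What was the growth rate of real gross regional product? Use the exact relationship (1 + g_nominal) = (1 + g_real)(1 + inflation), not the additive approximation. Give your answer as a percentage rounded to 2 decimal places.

7.62%

(1 + g_nom) = (1 + g_real)(1 + π), so g_real = 1.1720 / 1.0890 − 1 = 0.07622.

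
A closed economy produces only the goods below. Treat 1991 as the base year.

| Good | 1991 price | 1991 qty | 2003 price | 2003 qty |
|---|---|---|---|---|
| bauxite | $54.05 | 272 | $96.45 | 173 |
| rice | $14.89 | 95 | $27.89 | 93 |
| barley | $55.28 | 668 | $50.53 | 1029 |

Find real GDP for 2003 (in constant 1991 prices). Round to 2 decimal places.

Real GDP 2003 = Σ (p_1991 × q_2003) = 54.05·173 + 14.89·93 + 55.28·1029 = 67618.54.

$67618.54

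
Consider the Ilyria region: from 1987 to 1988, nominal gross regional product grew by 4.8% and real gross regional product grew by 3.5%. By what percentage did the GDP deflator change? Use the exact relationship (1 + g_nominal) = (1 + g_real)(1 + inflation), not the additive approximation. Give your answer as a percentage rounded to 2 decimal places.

1.26%

(1 + g_nom) = (1 + g_real)(1 + π), so π = 1.0480 / 1.0350 − 1 = 0.01256.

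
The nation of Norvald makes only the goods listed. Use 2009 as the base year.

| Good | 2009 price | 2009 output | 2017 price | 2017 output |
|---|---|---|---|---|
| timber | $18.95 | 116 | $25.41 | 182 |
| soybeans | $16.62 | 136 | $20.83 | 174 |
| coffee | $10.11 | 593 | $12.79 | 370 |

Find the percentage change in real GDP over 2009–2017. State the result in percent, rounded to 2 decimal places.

-3.56%

Real GDP 2009 = Nominal GDP 2009 = 18.95·116 + 16.62·136 + 10.11·593 = 10453.75.
Real GDP 2017 (at 2009 prices) = 18.95·182 + 16.62·174 + 10.11·370 = 10081.48.
Real growth = 10081.48/10453.75 − 1 = -0.0356.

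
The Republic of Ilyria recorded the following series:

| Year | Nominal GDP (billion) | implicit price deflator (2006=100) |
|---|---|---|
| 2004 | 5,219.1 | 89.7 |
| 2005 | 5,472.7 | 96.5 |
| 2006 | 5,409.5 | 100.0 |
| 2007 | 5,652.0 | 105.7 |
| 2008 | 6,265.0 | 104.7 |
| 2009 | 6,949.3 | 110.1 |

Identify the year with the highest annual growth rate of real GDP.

2005: real = 5472.7/0.965 = 5671.19; growth vs 2004 (5818.39) = -2.53%.
2006: real = 5409.5/1.000 = 5409.50; growth vs 2005 (5671.19) = -4.61%.
2007: real = 5652.0/1.057 = 5347.21; growth vs 2006 (5409.50) = -1.15%.
2008: real = 6265.0/1.047 = 5983.76; growth vs 2007 (5347.21) = 11.90%.
2009: real = 6949.3/1.101 = 6311.81; growth vs 2008 (5983.76) = 5.48%.

2008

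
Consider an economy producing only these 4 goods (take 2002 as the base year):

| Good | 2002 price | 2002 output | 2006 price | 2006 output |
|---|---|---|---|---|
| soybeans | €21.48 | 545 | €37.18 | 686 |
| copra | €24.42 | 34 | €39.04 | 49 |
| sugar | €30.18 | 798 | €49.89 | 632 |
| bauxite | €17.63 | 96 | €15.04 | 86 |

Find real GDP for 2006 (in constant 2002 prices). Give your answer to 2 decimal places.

Real GDP 2006 = Σ (p_2002 × q_2006) = 21.48·686 + 24.42·49 + 30.18·632 + 17.63·86 = 36521.80.

€36521.80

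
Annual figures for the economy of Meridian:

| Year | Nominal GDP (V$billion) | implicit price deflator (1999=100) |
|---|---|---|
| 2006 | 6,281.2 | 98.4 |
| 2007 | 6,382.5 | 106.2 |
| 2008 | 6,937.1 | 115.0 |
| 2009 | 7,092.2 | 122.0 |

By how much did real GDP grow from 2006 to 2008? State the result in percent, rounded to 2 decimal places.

-5.50%

Real GDP 2006 = 6281.2/0.984 = 6383.33.
Real GDP 2008 = 6937.1/1.150 = 6032.26.
Change = 6032.26/6383.33 − 1 = -0.0550.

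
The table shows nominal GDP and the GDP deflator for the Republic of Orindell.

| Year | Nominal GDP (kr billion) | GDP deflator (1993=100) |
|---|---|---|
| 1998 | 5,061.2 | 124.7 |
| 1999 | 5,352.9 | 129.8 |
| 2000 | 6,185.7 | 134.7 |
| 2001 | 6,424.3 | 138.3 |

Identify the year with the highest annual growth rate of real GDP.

2000

1999: real = 5352.9/1.298 = 4123.96; growth vs 1998 (4058.70) = 1.61%.
2000: real = 6185.7/1.347 = 4592.20; growth vs 1999 (4123.96) = 11.35%.
2001: real = 6424.3/1.383 = 4645.19; growth vs 2000 (4592.20) = 1.15%.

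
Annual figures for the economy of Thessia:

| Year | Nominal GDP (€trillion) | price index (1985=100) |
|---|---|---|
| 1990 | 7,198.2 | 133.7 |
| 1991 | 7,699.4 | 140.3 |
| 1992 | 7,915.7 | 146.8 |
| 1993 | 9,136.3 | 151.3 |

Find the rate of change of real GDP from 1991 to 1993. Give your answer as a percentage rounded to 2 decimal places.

Real GDP 1991 = 7699.4/1.403 = 5487.81.
Real GDP 1993 = 9136.3/1.513 = 6038.53.
Change = 6038.53/5487.81 − 1 = 0.1004.

10.04%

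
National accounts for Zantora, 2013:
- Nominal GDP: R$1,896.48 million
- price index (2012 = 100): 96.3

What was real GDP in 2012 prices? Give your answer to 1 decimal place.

Real GDP = Nominal / (price index/100) = 1896.48 / 0.963 = 1969.35.

R$1,969.3 million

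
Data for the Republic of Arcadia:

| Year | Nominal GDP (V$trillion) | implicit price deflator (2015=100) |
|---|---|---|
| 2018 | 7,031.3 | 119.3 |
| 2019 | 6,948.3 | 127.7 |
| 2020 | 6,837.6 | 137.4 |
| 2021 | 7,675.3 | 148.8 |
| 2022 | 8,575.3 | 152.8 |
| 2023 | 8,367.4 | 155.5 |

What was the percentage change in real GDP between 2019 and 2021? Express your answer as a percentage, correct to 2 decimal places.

Real GDP 2019 = 6948.3/1.277 = 5441.11.
Real GDP 2021 = 7675.3/1.488 = 5158.13.
Change = 5158.13/5441.11 − 1 = -0.0520.

-5.20%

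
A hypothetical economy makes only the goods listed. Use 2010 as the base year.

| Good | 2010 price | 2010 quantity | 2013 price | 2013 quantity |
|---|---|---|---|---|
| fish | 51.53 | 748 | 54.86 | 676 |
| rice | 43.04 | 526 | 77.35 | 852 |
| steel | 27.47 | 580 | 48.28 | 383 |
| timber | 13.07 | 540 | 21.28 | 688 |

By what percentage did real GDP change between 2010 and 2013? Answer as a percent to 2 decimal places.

8.13%

Real GDP 2010 = Nominal GDP 2010 = 51.53·748 + 43.04·526 + 27.47·580 + 13.07·540 = 84173.88.
Real GDP 2013 (at 2010 prices) = 51.53·676 + 43.04·852 + 27.47·383 + 13.07·688 = 91017.53.
Real growth = 91017.53/84173.88 − 1 = 0.0813.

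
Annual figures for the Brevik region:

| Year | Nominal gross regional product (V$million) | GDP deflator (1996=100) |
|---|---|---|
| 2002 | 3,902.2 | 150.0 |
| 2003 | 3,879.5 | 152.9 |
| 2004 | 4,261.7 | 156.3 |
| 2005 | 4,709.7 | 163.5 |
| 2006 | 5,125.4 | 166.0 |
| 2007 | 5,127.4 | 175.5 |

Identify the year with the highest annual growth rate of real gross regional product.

2004

2003: real = 3879.5/1.529 = 2537.28; growth vs 2002 (2601.47) = -2.47%.
2004: real = 4261.7/1.563 = 2726.62; growth vs 2003 (2537.28) = 7.46%.
2005: real = 4709.7/1.635 = 2880.55; growth vs 2004 (2726.62) = 5.65%.
2006: real = 5125.4/1.660 = 3087.59; growth vs 2005 (2880.55) = 7.19%.
2007: real = 5127.4/1.755 = 2921.60; growth vs 2006 (3087.59) = -5.38%.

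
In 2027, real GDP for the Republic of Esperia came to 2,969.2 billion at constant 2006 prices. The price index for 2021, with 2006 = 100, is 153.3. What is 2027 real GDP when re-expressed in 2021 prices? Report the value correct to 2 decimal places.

Real GDP in 2021 prices = Real GDP in 2006 prices × (P_2021/P_2006) = 2969.2 × 1.533 = 4551.78.

4,551.78 billion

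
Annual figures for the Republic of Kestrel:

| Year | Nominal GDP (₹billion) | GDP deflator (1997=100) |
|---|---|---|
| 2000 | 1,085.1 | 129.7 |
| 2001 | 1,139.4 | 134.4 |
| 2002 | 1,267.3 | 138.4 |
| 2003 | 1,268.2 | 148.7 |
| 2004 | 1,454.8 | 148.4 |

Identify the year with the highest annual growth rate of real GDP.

2001: real = 1139.4/1.344 = 847.77; growth vs 2000 (836.62) = 1.33%.
2002: real = 1267.3/1.384 = 915.68; growth vs 2001 (847.77) = 8.01%.
2003: real = 1268.2/1.487 = 852.86; growth vs 2002 (915.68) = -6.86%.
2004: real = 1454.8/1.484 = 980.32; growth vs 2003 (852.86) = 14.95%.

2004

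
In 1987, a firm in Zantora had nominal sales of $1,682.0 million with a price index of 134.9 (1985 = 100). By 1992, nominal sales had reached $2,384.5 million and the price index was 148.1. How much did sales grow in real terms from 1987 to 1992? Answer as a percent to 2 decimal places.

29.13%

Real sales 1987 = 1682.0 / 1.349 = 1246.85.
Real sales 1992 = 2384.5 / 1.481 = 1610.06.
Real growth = 1610.06 / 1246.85 − 1 = 0.2913.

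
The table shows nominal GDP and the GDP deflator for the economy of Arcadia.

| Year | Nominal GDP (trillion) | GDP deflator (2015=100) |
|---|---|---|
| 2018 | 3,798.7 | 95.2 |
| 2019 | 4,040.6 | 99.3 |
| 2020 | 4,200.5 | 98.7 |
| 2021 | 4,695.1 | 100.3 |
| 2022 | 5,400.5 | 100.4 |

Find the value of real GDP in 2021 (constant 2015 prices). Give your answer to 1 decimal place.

4,681.1 trillion

Real GDP 2021 = 4695.1 / 1.003 = 4681.06.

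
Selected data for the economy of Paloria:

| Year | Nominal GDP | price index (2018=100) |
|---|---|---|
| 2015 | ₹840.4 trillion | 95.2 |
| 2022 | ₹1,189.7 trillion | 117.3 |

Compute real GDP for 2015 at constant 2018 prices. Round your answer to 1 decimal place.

₹882.8 trillion

Real GDP = Nominal / (price index/100) = 840.4 / 0.952 = 882.77.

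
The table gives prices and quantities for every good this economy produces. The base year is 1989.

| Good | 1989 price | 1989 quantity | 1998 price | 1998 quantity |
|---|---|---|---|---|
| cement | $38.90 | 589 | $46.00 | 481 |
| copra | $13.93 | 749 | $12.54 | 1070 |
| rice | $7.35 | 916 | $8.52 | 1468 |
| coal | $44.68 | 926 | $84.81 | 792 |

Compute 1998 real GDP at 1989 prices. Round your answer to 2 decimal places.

Real GDP 1998 = Σ (p_1989 × q_1998) = 38.90·481 + 13.93·1070 + 7.35·1468 + 44.68·792 = 79792.36.

$79792.36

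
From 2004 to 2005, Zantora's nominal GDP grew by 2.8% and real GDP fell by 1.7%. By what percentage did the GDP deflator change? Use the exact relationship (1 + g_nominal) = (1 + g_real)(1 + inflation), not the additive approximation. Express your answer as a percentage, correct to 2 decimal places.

4.58%

(1 + g_nom) = (1 + g_real)(1 + π), so π = 1.0280 / 0.9830 − 1 = 0.04578.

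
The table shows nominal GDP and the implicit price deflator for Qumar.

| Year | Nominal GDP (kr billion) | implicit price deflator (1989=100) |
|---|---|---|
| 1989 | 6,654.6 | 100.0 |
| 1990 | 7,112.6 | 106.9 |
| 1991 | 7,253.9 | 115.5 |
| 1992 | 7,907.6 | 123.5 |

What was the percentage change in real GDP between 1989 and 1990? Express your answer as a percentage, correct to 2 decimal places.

Real GDP 1989 = 6654.6/1.000 = 6654.60.
Real GDP 1990 = 7112.6/1.069 = 6653.51.
Change = 6653.51/6654.60 − 1 = -0.0002.

-0.02%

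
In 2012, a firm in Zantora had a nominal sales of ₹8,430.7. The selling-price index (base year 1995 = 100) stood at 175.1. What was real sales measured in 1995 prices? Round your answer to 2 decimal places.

₹4,814.79

Real sales = Nominal / (selling-price index/100) = 8430.7 / 1.751 = 4814.79.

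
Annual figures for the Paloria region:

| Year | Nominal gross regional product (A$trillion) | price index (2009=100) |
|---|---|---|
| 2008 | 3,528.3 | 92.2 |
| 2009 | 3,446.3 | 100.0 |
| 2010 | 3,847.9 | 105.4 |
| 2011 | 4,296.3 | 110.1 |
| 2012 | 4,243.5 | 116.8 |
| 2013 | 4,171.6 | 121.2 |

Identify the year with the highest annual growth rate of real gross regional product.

2011

2009: real = 3446.3/1.000 = 3446.30; growth vs 2008 (3826.79) = -9.94%.
2010: real = 3847.9/1.054 = 3650.76; growth vs 2009 (3446.30) = 5.93%.
2011: real = 4296.3/1.101 = 3902.18; growth vs 2010 (3650.76) = 6.89%.
2012: real = 4243.5/1.168 = 3633.13; growth vs 2011 (3902.18) = -6.89%.
2013: real = 4171.6/1.212 = 3441.91; growth vs 2012 (3633.13) = -5.26%.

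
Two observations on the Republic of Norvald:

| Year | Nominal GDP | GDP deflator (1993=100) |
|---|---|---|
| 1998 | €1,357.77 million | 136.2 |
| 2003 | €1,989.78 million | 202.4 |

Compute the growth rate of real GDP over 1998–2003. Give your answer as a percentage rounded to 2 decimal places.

Real GDP 1998 = 1357.77 / 1.362 = 996.89.
Real GDP 2003 = 1989.78 / 2.024 = 983.09.
Real growth = 983.09 / 996.89 − 1 = -0.0138.

-1.38%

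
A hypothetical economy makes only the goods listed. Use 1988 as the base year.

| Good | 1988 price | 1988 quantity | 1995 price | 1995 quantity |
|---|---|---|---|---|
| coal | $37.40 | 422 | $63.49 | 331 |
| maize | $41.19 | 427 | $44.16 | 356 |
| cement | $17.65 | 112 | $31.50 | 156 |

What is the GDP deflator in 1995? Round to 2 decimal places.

139.78

Nominal GDP 1995 = 63.49·331 + 44.16·356 + 31.50·156 = 41650.15.
Real GDP 1995 (at 1988 prices) = 37.40·331 + 41.19·356 + 17.65·156 = 29796.44.
Deflator = Nominal/Real × 100 = 41650.15/29796.44 × 100 = 139.782.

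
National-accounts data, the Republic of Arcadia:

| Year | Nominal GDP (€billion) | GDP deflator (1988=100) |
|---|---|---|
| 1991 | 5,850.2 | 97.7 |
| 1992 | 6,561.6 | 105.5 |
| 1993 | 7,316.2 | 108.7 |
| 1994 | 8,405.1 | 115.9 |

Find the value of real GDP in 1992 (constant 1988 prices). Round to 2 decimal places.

Real GDP 1992 = 6561.6 / 1.055 = 6219.53.

€6,219.53 billion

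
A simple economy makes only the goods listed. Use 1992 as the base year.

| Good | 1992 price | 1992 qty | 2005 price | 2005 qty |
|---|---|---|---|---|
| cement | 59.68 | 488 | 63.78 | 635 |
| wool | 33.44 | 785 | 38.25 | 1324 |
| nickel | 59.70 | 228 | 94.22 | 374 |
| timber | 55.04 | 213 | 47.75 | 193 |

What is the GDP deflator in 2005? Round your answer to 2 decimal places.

117.79

Nominal GDP 2005 = 63.78·635 + 38.25·1324 + 94.22·374 + 47.75·193 = 135597.33.
Real GDP 2005 (at 1992 prices) = 59.68·635 + 33.44·1324 + 59.70·374 + 55.04·193 = 115121.88.
Deflator = Nominal/Real × 100 = 135597.33/115121.88 × 100 = 117.786.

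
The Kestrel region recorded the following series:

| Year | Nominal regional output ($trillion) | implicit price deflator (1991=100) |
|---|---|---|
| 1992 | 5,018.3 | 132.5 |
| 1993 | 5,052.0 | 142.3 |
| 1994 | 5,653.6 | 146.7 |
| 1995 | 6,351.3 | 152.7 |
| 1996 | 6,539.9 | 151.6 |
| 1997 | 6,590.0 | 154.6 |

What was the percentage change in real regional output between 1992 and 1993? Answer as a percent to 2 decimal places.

Real regional output 1992 = 5018.3/1.325 = 3787.40.
Real regional output 1993 = 5052.0/1.423 = 3550.25.
Change = 3550.25/3787.40 − 1 = -0.0626.

-6.26%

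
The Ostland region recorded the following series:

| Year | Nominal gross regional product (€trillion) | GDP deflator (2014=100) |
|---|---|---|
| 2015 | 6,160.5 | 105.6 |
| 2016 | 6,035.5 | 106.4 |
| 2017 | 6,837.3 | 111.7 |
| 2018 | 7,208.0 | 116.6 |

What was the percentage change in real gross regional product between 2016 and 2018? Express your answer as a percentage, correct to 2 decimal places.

8.98%

Real gross regional product 2016 = 6035.5/1.064 = 5672.46.
Real gross regional product 2018 = 7208.0/1.166 = 6181.82.
Change = 6181.82/5672.46 − 1 = 0.0898.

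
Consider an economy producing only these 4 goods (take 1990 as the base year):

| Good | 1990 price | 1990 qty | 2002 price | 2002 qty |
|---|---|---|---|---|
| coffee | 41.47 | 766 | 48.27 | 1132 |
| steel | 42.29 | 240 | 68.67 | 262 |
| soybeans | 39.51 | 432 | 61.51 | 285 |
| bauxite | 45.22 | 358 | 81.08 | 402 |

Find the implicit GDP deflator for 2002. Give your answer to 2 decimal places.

Nominal GDP 2002 = 48.27·1132 + 68.67·262 + 61.51·285 + 81.08·402 = 122757.69.
Real GDP 2002 (at 1990 prices) = 41.47·1132 + 42.29·262 + 39.51·285 + 45.22·402 = 87462.81.
Deflator = Nominal/Real × 100 = 122757.69/87462.81 × 100 = 140.354.

140.35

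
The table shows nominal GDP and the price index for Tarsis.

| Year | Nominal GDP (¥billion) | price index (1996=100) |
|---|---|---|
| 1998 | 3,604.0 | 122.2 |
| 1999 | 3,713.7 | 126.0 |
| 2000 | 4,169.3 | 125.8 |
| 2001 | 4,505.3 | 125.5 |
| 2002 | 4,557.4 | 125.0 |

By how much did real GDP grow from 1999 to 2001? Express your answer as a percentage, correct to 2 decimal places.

Real GDP 1999 = 3713.7/1.260 = 2947.38.
Real GDP 2001 = 4505.3/1.255 = 3589.88.
Change = 3589.88/2947.38 − 1 = 0.2180.

21.80%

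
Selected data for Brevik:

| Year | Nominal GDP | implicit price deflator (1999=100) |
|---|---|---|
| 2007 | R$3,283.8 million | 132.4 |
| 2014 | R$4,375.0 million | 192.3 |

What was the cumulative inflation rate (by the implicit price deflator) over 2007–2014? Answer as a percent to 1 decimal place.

Price-level change = 192.3 / 132.4 − 1 = 0.4524.

45.2%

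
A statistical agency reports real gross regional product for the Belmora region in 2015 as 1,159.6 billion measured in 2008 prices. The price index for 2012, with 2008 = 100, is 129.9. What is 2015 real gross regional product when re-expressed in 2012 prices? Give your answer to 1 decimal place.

1,506.3 billion

Real gross regional product in 2012 prices = Real gross regional product in 2008 prices × (P_2012/P_2008) = 1159.6 × 1.299 = 1506.32.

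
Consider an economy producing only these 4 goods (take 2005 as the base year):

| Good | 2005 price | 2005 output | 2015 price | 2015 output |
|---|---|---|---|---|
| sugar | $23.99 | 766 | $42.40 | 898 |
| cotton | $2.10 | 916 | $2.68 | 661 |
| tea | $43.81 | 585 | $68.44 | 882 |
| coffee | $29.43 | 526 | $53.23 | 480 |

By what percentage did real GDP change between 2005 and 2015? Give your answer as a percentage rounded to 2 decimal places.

23.27%

Real GDP 2005 = Nominal GDP 2005 = 23.99·766 + 2.10·916 + 43.81·585 + 29.43·526 = 61408.97.
Real GDP 2015 (at 2005 prices) = 23.99·898 + 2.10·661 + 43.81·882 + 29.43·480 = 75697.94.
Real growth = 75697.94/61408.97 − 1 = 0.2327.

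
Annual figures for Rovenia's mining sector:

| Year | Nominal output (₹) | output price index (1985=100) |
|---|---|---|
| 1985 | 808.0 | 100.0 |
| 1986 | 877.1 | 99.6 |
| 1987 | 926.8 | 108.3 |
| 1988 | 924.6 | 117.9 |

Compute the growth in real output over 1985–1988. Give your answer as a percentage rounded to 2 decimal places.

-2.94%

Real output 1985 = 808.0/1.000 = 808.00.
Real output 1988 = 924.6/1.179 = 784.22.
Change = 784.22/808.00 − 1 = -0.0294.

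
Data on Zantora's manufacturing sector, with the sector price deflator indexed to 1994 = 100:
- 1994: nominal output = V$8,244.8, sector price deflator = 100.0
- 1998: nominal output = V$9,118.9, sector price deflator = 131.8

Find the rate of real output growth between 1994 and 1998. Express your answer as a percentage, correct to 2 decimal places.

-16.08%

Deflate each year: 1994 → 8244.8/1.000 = 8244.80; 1998 → 9118.9/1.318 = 6918.74.
So real output changed by 6918.74/8244.80 − 1 = -0.1608, i.e. -16.08%.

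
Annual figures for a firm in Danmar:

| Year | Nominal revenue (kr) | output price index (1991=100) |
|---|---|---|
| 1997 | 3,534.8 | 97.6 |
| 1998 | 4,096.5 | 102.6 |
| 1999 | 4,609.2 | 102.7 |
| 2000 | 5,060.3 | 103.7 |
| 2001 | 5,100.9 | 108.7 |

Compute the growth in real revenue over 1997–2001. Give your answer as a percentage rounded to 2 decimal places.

Real revenue 1997 = 3534.8/0.976 = 3621.72.
Real revenue 2001 = 5100.9/1.087 = 4692.64.
Change = 4692.64/3621.72 − 1 = 0.2957.

29.57%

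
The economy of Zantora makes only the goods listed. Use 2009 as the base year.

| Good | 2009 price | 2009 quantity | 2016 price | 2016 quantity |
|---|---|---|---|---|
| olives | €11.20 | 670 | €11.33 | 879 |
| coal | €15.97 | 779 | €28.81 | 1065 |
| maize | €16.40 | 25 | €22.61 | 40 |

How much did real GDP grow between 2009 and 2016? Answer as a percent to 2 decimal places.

Real GDP 2009 = Nominal GDP 2009 = 11.20·670 + 15.97·779 + 16.40·25 = 20354.63.
Real GDP 2016 (at 2009 prices) = 11.20·879 + 15.97·1065 + 16.40·40 = 27508.85.
Real growth = 27508.85/20354.63 − 1 = 0.3515.

35.15%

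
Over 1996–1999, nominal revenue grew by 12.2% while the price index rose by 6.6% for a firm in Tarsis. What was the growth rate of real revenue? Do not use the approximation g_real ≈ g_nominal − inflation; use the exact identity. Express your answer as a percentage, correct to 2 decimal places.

(1 + g_nom) = (1 + g_real)(1 + π), so g_real = 1.1220 / 1.0660 − 1 = 0.05253.

5.25%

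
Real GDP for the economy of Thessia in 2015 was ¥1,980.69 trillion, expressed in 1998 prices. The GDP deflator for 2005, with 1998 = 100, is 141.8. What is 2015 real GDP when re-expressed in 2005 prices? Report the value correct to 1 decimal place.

¥2,808.6 trillion

Real GDP in 2005 prices = Real GDP in 1998 prices × (P_2005/P_1998) = 1980.69 × 1.418 = 2808.62.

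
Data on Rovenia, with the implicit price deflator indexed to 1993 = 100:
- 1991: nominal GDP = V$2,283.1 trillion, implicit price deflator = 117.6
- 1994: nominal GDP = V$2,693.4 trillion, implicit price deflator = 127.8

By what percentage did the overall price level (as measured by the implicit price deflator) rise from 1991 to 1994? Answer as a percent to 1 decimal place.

8.7%

Price-level change = 127.8 / 117.6 − 1 = 0.0867.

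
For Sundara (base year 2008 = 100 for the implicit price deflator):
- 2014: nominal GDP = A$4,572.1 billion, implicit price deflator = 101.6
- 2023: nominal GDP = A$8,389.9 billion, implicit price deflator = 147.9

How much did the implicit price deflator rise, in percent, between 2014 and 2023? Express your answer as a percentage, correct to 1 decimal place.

45.6%

Price-level change = 147.9 / 101.6 − 1 = 0.4557.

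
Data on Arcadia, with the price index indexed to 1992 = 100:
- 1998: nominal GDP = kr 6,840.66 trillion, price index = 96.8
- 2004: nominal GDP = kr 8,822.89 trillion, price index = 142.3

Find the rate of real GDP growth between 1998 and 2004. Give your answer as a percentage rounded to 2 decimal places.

-12.26%

Deflate each year: 1998 → 6840.66/0.968 = 7066.80; 2004 → 8822.89/1.423 = 6200.20.
So real GDP changed by 6200.20/7066.80 − 1 = -0.1226, i.e. -12.26%.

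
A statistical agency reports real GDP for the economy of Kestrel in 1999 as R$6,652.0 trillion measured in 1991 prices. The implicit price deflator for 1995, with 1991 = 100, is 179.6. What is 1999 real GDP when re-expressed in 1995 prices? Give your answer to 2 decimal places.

R$11,946.99 trillion

Real GDP in 1995 prices = Real GDP in 1991 prices × (P_1995/P_1991) = 6652.0 × 1.796 = 11946.99.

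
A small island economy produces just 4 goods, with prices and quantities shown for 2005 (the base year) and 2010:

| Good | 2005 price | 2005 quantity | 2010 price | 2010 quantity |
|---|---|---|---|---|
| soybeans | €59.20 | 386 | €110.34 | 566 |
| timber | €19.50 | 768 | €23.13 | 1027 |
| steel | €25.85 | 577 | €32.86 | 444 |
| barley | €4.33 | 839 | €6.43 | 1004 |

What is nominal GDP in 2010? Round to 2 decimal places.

€107252.51

Nominal GDP 2010 = Σ (p_2010 × q_2010) = 110.34·566 + 23.13·1027 + 32.86·444 + 6.43·1004 = 107252.51.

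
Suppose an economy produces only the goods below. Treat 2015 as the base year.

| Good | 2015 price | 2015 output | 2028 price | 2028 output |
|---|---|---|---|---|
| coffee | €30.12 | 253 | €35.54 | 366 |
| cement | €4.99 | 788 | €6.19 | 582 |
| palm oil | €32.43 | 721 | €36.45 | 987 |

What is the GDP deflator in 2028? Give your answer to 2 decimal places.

114.48

Nominal GDP 2028 = 35.54·366 + 6.19·582 + 36.45·987 = 52586.37.
Real GDP 2028 (at 2015 prices) = 30.12·366 + 4.99·582 + 32.43·987 = 45936.51.
Deflator = Nominal/Real × 100 = 52586.37/45936.51 × 100 = 114.476.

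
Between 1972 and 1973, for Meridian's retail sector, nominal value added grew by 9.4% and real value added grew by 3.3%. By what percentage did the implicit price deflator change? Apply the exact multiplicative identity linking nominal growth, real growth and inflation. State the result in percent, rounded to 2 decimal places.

5.91%

(1 + g_nom) = (1 + g_real)(1 + π), so π = 1.0940 / 1.0330 − 1 = 0.05905.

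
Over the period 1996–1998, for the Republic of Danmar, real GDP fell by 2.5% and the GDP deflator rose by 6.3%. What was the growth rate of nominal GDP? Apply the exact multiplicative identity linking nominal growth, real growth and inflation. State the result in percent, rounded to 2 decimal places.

(1 + g_nom) = (1 + g_real)(1 + π) = 0.9750 × 1.0630 = 1.03643.

3.64%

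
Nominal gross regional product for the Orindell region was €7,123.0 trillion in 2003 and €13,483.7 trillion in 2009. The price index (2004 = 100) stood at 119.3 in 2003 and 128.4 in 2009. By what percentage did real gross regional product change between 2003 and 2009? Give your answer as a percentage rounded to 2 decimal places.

Real gross regional product 2003 = 7123.0 / 1.193 = 5970.66.
Real gross regional product 2009 = 13483.7 / 1.284 = 10501.32.
Real growth = 10501.32 / 5970.66 − 1 = 0.7588.

75.88%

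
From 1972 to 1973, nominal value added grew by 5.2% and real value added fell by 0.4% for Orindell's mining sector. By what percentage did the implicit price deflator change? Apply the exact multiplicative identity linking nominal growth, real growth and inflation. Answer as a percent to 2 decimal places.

5.62%

(1 + g_nom) = (1 + g_real)(1 + π), so π = 1.0520 / 0.9960 − 1 = 0.05622.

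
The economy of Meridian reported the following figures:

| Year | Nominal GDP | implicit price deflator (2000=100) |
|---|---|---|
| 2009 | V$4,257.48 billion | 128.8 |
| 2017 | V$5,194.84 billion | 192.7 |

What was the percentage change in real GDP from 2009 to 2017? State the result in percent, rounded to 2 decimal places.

-18.44%

Deflate each year: 2009 → 4257.48/1.288 = 3305.50; 2017 → 5194.84/1.927 = 2695.82.
So real GDP changed by 2695.82/3305.50 − 1 = -0.1844, i.e. -18.44%.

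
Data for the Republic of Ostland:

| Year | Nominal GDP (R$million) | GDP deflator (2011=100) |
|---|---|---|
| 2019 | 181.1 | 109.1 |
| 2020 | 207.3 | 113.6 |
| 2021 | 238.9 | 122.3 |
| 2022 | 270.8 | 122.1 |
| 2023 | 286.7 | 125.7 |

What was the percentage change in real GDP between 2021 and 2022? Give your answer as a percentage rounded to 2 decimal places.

Real GDP 2021 = 238.9/1.223 = 195.34.
Real GDP 2022 = 270.8/1.221 = 221.79.
Change = 221.79/195.34 − 1 = 0.1354.

13.54%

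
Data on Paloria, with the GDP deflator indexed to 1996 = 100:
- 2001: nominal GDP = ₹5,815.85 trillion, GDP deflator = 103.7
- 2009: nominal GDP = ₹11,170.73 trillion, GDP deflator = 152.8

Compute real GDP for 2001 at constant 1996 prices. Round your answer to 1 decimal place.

₹5,608.3 trillion

Real GDP = Nominal / (GDP deflator/100) = 5815.85 / 1.037 = 5608.34.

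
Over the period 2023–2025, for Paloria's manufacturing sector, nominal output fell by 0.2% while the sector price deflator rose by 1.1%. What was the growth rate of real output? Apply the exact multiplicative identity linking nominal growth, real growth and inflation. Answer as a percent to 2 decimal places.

-1.29%

(1 + g_nom) = (1 + g_real)(1 + π), so g_real = 0.9980 / 1.0110 − 1 = -0.01286.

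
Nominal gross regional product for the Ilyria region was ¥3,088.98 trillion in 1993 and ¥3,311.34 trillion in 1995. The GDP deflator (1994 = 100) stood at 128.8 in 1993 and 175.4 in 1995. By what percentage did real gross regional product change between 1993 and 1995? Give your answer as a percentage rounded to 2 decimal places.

-21.28%

Deflate each year: 1993 → 3088.98/1.288 = 2398.28; 1995 → 3311.34/1.754 = 1887.88.
So real gross regional product changed by 1887.88/2398.28 − 1 = -0.2128, i.e. -21.28%.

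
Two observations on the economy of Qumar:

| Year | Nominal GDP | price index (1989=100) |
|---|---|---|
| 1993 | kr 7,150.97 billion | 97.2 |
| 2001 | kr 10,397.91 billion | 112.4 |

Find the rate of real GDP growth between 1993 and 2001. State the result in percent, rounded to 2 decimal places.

Deflate each year: 1993 → 7150.97/0.972 = 7356.97; 2001 → 10397.91/1.124 = 9250.81.
So real GDP changed by 9250.81/7356.97 − 1 = 0.2574, i.e. 25.74%.

25.74%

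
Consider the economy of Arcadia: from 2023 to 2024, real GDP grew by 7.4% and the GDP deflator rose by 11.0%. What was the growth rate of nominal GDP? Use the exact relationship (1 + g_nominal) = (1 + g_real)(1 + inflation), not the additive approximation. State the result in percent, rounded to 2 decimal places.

19.21%

(1 + g_nom) = (1 + g_real)(1 + π) = 1.0740 × 1.1100 = 1.19214.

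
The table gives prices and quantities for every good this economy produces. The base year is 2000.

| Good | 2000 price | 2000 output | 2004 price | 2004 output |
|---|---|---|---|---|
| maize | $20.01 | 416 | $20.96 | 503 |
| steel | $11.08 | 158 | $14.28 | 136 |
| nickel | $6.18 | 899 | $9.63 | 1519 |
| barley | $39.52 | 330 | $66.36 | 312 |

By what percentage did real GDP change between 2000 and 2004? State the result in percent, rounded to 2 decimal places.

Real GDP 2000 = Nominal GDP 2000 = 20.01·416 + 11.08·158 + 6.18·899 + 39.52·330 = 28672.22.
Real GDP 2004 (at 2000 prices) = 20.01·503 + 11.08·136 + 6.18·1519 + 39.52·312 = 33289.57.
Real growth = 33289.57/28672.22 − 1 = 0.1610.

16.10%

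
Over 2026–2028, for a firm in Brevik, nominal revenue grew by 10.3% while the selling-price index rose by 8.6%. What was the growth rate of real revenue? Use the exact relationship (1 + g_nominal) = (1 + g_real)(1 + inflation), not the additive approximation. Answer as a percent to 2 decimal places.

1.57%

(1 + g_nom) = (1 + g_real)(1 + π), so g_real = 1.1030 / 1.0860 − 1 = 0.01565.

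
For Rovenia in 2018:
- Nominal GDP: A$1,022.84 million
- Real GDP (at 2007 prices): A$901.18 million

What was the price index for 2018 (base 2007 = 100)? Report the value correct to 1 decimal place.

price index = (Nominal / Real) × 100 = 1022.84 / 901.18 × 100 = 113.50.

113.5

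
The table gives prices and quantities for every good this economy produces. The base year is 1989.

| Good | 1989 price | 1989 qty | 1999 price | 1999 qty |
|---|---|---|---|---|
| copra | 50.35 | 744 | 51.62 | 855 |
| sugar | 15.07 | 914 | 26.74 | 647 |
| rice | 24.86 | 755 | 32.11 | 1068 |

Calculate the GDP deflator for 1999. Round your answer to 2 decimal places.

120.64

Nominal GDP 1999 = 51.62·855 + 26.74·647 + 32.11·1068 = 95729.36.
Real GDP 1999 (at 1989 prices) = 50.35·855 + 15.07·647 + 24.86·1068 = 79350.02.
Deflator = Nominal/Real × 100 = 95729.36/79350.02 × 100 = 120.642.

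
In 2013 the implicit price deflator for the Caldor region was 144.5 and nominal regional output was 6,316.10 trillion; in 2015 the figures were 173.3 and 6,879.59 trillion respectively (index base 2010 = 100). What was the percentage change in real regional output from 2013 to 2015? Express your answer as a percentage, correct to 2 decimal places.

Real regional output 2013 = 6316.10 / 1.445 = 4371.00.
Real regional output 2015 = 6879.59 / 1.733 = 3969.76.
Real growth = 3969.76 / 4371.00 − 1 = -0.0918.

-9.18%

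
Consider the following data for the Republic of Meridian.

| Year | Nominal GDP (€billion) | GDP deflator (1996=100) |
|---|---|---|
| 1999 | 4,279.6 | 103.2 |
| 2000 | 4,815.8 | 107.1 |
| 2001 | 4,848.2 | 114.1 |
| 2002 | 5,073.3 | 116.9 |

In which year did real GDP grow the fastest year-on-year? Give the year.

2000

2000: real = 4815.8/1.071 = 4496.55; growth vs 1999 (4146.90) = 8.43%.
2001: real = 4848.2/1.141 = 4249.08; growth vs 2000 (4496.55) = -5.50%.
2002: real = 5073.3/1.169 = 4339.86; growth vs 2001 (4249.08) = 2.14%.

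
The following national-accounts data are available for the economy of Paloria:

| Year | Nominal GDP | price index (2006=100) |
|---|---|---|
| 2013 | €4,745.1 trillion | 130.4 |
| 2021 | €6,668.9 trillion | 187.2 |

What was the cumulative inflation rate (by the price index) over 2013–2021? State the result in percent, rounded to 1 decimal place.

Price-level change = 187.2 / 130.4 − 1 = 0.4356.

43.6%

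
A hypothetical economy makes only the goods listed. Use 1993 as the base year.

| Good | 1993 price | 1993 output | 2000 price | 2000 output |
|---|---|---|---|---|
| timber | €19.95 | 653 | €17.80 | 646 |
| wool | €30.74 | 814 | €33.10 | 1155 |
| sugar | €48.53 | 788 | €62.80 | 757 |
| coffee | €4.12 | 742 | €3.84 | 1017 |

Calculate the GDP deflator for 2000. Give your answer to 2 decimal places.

Nominal GDP 2000 = 17.80·646 + 33.10·1155 + 62.80·757 + 3.84·1017 = 101174.18.
Real GDP 2000 (at 1993 prices) = 19.95·646 + 30.74·1155 + 48.53·757 + 4.12·1017 = 89319.65.
Deflator = Nominal/Real × 100 = 101174.18/89319.65 × 100 = 113.272.

113.27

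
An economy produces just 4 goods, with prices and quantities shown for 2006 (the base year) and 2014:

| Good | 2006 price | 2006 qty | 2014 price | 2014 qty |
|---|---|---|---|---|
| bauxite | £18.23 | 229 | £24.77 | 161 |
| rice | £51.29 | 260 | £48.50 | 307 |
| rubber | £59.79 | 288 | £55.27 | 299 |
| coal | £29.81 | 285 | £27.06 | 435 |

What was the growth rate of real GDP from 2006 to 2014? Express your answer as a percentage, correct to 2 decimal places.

14.58%

Real GDP 2006 = Nominal GDP 2006 = 18.23·229 + 51.29·260 + 59.79·288 + 29.81·285 = 43225.44.
Real GDP 2014 (at 2006 prices) = 18.23·161 + 51.29·307 + 59.79·299 + 29.81·435 = 49525.62.
Real growth = 49525.62/43225.44 − 1 = 0.1458.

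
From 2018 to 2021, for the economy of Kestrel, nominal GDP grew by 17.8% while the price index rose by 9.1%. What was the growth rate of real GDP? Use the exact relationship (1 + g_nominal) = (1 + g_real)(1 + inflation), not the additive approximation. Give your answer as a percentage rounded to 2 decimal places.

7.97%

(1 + g_nom) = (1 + g_real)(1 + π), so g_real = 1.1780 / 1.0910 − 1 = 0.07974.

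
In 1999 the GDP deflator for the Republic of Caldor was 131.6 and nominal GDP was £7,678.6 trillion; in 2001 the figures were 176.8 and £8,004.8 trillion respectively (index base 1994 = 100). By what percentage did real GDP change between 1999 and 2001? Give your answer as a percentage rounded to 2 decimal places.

Real GDP 1999 = 7678.6 / 1.316 = 5834.80.
Real GDP 2001 = 8004.8 / 1.768 = 4527.60.
Real growth = 4527.60 / 5834.80 − 1 = -0.2240.

-22.40%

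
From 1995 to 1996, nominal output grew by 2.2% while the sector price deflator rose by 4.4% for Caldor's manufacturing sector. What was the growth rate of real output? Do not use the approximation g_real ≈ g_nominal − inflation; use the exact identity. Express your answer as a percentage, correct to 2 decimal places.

-2.11%

(1 + g_nom) = (1 + g_real)(1 + π), so g_real = 1.0220 / 1.0440 − 1 = -0.02107.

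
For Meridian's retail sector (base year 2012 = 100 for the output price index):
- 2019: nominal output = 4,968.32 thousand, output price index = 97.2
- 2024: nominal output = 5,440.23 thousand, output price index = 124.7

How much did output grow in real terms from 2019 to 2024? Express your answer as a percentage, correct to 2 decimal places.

Deflate each year: 2019 → 4968.32/0.972 = 5111.44; 2024 → 5440.23/1.247 = 4362.65.
So real output changed by 4362.65/5111.44 − 1 = -0.1465, i.e. -14.65%.

-14.65%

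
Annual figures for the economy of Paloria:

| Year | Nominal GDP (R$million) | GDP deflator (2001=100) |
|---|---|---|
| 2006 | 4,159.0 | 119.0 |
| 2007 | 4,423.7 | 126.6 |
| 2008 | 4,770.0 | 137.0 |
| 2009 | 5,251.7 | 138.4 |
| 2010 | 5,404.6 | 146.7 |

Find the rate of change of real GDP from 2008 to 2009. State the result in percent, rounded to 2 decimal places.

Real GDP 2008 = 4770.0/1.370 = 3481.75.
Real GDP 2009 = 5251.7/1.384 = 3794.58.
Change = 3794.58/3481.75 − 1 = 0.0898.

8.98%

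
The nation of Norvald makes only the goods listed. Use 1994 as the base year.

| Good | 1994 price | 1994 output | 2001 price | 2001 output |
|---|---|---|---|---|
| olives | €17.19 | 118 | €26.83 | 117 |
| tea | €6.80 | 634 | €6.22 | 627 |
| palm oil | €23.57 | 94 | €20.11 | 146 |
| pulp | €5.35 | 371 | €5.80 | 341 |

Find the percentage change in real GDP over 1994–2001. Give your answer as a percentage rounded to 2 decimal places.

Real GDP 1994 = Nominal GDP 1994 = 17.19·118 + 6.80·634 + 23.57·94 + 5.35·371 = 10540.05.
Real GDP 2001 (at 1994 prices) = 17.19·117 + 6.80·627 + 23.57·146 + 5.35·341 = 11540.40.
Real growth = 11540.40/10540.05 − 1 = 0.0949.

9.49%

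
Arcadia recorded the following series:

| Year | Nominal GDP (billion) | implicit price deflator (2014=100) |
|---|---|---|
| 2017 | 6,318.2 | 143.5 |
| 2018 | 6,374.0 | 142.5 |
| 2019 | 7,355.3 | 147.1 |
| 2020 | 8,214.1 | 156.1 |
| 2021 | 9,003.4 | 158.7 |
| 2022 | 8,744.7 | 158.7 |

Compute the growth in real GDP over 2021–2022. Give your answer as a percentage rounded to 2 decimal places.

Real GDP 2021 = 9003.4/1.587 = 5673.22.
Real GDP 2022 = 8744.7/1.587 = 5510.21.
Change = 5510.21/5673.22 − 1 = -0.0287.

-2.87%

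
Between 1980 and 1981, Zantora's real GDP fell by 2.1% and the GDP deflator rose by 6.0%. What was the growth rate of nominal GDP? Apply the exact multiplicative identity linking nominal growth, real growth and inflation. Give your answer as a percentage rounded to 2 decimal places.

(1 + g_nom) = (1 + g_real)(1 + π) = 0.9790 × 1.0600 = 1.03774.

3.77%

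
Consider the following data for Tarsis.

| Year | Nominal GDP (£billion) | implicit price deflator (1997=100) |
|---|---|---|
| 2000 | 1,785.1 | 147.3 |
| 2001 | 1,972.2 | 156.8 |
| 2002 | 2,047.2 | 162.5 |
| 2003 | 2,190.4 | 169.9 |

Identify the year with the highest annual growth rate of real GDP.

2001: real = 1972.2/1.568 = 1257.78; growth vs 2000 (1211.88) = 3.79%.
2002: real = 2047.2/1.625 = 1259.82; growth vs 2001 (1257.78) = 0.16%.
2003: real = 2190.4/1.699 = 1289.23; growth vs 2002 (1259.82) = 2.33%.

2001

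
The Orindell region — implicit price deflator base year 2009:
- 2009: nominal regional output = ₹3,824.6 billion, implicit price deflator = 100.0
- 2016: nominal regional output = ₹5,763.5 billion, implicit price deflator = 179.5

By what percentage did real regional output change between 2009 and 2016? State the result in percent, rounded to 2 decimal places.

-16.05%

Deflate each year: 2009 → 3824.6/1.000 = 3824.60; 2016 → 5763.5/1.795 = 3210.86.
So real regional output changed by 3210.86/3824.60 − 1 = -0.1605, i.e. -16.05%.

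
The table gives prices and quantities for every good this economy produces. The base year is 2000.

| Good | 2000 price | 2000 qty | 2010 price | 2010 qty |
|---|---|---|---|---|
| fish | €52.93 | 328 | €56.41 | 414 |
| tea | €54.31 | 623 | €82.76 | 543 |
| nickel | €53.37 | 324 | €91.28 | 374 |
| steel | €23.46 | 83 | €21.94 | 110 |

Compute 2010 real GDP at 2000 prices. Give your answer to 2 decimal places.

€73944.33

Real GDP 2010 = Σ (p_2000 × q_2010) = 52.93·414 + 54.31·543 + 53.37·374 + 23.46·110 = 73944.33.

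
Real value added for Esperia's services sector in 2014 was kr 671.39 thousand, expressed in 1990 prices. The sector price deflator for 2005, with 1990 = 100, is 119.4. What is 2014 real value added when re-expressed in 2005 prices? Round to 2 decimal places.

kr 801.64 thousand

Real value added in 2005 prices = Real value added in 1990 prices × (P_2005/P_1990) = 671.39 × 1.194 = 801.64.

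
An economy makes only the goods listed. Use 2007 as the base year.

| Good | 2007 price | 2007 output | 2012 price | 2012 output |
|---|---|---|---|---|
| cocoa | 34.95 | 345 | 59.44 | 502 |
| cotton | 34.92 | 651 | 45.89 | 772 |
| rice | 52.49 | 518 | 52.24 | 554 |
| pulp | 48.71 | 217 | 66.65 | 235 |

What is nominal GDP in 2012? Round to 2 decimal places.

Nominal GDP 2012 = Σ (p_2012 × q_2012) = 59.44·502 + 45.89·772 + 52.24·554 + 66.65·235 = 109869.67.

109869.67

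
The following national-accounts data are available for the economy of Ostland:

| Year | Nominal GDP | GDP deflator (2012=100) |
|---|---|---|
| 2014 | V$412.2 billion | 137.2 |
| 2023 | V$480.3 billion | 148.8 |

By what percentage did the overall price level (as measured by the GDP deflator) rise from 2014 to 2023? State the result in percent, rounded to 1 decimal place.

8.5%

Price-level change = 148.8 / 137.2 − 1 = 0.0845.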